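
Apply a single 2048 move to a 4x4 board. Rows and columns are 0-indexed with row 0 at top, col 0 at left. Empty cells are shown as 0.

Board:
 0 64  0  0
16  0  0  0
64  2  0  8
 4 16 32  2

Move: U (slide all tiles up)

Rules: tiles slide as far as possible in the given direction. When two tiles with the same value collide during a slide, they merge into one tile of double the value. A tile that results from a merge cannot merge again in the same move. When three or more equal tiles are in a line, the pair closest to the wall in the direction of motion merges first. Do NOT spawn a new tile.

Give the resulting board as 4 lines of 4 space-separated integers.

Slide up:
col 0: [0, 16, 64, 4] -> [16, 64, 4, 0]
col 1: [64, 0, 2, 16] -> [64, 2, 16, 0]
col 2: [0, 0, 0, 32] -> [32, 0, 0, 0]
col 3: [0, 0, 8, 2] -> [8, 2, 0, 0]

Answer: 16 64 32  8
64  2  0  2
 4 16  0  0
 0  0  0  0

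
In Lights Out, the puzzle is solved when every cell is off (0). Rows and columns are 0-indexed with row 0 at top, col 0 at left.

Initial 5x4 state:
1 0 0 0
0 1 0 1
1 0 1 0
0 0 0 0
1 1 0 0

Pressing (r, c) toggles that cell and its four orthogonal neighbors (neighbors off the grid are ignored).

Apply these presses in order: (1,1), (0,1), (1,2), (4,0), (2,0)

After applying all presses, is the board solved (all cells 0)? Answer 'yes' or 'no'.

After press 1 at (1,1):
1 1 0 0
1 0 1 1
1 1 1 0
0 0 0 0
1 1 0 0

After press 2 at (0,1):
0 0 1 0
1 1 1 1
1 1 1 0
0 0 0 0
1 1 0 0

After press 3 at (1,2):
0 0 0 0
1 0 0 0
1 1 0 0
0 0 0 0
1 1 0 0

After press 4 at (4,0):
0 0 0 0
1 0 0 0
1 1 0 0
1 0 0 0
0 0 0 0

After press 5 at (2,0):
0 0 0 0
0 0 0 0
0 0 0 0
0 0 0 0
0 0 0 0

Lights still on: 0

Answer: yes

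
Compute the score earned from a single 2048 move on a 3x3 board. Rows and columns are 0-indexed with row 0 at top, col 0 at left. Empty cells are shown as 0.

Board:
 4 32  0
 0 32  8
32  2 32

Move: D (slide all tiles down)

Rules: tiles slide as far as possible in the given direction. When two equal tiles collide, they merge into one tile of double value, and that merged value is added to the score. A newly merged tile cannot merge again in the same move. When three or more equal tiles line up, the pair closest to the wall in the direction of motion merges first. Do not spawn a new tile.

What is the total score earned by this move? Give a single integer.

Answer: 64

Derivation:
Slide down:
col 0: [4, 0, 32] -> [0, 4, 32]  score +0 (running 0)
col 1: [32, 32, 2] -> [0, 64, 2]  score +64 (running 64)
col 2: [0, 8, 32] -> [0, 8, 32]  score +0 (running 64)
Board after move:
 0  0  0
 4 64  8
32  2 32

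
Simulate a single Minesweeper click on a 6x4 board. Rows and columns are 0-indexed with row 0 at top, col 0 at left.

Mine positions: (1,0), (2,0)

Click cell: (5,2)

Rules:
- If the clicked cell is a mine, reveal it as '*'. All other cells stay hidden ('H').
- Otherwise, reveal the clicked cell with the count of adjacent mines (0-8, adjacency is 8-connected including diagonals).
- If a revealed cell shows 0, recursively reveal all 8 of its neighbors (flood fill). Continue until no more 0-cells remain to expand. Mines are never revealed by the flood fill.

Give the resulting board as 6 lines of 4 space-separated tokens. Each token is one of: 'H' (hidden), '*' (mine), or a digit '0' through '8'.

H 1 0 0
H 2 0 0
H 2 0 0
1 1 0 0
0 0 0 0
0 0 0 0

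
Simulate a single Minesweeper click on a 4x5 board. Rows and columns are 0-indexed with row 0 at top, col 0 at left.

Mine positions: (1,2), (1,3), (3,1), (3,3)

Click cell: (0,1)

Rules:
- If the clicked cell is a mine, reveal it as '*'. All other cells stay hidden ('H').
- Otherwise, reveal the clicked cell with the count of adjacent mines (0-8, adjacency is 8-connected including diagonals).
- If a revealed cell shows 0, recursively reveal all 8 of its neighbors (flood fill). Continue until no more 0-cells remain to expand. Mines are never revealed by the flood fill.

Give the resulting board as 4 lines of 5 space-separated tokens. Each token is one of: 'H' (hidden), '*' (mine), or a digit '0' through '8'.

H 1 H H H
H H H H H
H H H H H
H H H H H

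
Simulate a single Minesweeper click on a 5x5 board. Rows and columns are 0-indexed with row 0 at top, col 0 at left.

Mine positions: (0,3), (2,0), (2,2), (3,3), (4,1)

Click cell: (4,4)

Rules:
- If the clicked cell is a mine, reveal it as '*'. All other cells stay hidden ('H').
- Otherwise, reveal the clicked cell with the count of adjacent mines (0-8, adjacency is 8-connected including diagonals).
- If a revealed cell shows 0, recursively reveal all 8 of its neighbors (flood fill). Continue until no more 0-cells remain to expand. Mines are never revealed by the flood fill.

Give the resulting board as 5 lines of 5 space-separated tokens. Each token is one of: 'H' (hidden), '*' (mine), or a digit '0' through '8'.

H H H H H
H H H H H
H H H H H
H H H H H
H H H H 1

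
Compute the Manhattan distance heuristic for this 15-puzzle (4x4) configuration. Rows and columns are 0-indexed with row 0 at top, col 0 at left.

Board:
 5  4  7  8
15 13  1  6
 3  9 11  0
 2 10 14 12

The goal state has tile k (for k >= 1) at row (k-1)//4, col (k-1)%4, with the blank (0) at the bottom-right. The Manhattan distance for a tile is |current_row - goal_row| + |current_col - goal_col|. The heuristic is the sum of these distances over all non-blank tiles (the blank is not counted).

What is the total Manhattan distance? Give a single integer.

Answer: 29

Derivation:
Tile 5: at (0,0), goal (1,0), distance |0-1|+|0-0| = 1
Tile 4: at (0,1), goal (0,3), distance |0-0|+|1-3| = 2
Tile 7: at (0,2), goal (1,2), distance |0-1|+|2-2| = 1
Tile 8: at (0,3), goal (1,3), distance |0-1|+|3-3| = 1
Tile 15: at (1,0), goal (3,2), distance |1-3|+|0-2| = 4
Tile 13: at (1,1), goal (3,0), distance |1-3|+|1-0| = 3
Tile 1: at (1,2), goal (0,0), distance |1-0|+|2-0| = 3
Tile 6: at (1,3), goal (1,1), distance |1-1|+|3-1| = 2
Tile 3: at (2,0), goal (0,2), distance |2-0|+|0-2| = 4
Tile 9: at (2,1), goal (2,0), distance |2-2|+|1-0| = 1
Tile 11: at (2,2), goal (2,2), distance |2-2|+|2-2| = 0
Tile 2: at (3,0), goal (0,1), distance |3-0|+|0-1| = 4
Tile 10: at (3,1), goal (2,1), distance |3-2|+|1-1| = 1
Tile 14: at (3,2), goal (3,1), distance |3-3|+|2-1| = 1
Tile 12: at (3,3), goal (2,3), distance |3-2|+|3-3| = 1
Sum: 1 + 2 + 1 + 1 + 4 + 3 + 3 + 2 + 4 + 1 + 0 + 4 + 1 + 1 + 1 = 29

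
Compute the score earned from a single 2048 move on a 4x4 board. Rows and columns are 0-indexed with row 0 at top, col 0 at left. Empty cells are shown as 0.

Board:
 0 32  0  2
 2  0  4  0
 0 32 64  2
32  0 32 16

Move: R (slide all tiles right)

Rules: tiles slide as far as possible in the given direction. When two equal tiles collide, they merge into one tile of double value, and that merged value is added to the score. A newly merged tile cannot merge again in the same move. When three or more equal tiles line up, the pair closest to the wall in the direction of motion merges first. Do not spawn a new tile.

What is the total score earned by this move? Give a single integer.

Slide right:
row 0: [0, 32, 0, 2] -> [0, 0, 32, 2]  score +0 (running 0)
row 1: [2, 0, 4, 0] -> [0, 0, 2, 4]  score +0 (running 0)
row 2: [0, 32, 64, 2] -> [0, 32, 64, 2]  score +0 (running 0)
row 3: [32, 0, 32, 16] -> [0, 0, 64, 16]  score +64 (running 64)
Board after move:
 0  0 32  2
 0  0  2  4
 0 32 64  2
 0  0 64 16

Answer: 64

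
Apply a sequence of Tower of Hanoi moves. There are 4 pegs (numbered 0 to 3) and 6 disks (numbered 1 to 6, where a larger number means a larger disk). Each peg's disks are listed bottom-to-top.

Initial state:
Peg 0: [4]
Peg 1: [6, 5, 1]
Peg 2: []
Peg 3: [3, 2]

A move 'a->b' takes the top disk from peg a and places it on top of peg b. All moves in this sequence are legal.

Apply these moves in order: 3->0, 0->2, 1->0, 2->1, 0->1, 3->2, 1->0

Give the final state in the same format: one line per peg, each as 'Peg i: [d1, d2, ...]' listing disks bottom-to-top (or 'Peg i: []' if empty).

Answer: Peg 0: [4, 1]
Peg 1: [6, 5, 2]
Peg 2: [3]
Peg 3: []

Derivation:
After move 1 (3->0):
Peg 0: [4, 2]
Peg 1: [6, 5, 1]
Peg 2: []
Peg 3: [3]

After move 2 (0->2):
Peg 0: [4]
Peg 1: [6, 5, 1]
Peg 2: [2]
Peg 3: [3]

After move 3 (1->0):
Peg 0: [4, 1]
Peg 1: [6, 5]
Peg 2: [2]
Peg 3: [3]

After move 4 (2->1):
Peg 0: [4, 1]
Peg 1: [6, 5, 2]
Peg 2: []
Peg 3: [3]

After move 5 (0->1):
Peg 0: [4]
Peg 1: [6, 5, 2, 1]
Peg 2: []
Peg 3: [3]

After move 6 (3->2):
Peg 0: [4]
Peg 1: [6, 5, 2, 1]
Peg 2: [3]
Peg 3: []

After move 7 (1->0):
Peg 0: [4, 1]
Peg 1: [6, 5, 2]
Peg 2: [3]
Peg 3: []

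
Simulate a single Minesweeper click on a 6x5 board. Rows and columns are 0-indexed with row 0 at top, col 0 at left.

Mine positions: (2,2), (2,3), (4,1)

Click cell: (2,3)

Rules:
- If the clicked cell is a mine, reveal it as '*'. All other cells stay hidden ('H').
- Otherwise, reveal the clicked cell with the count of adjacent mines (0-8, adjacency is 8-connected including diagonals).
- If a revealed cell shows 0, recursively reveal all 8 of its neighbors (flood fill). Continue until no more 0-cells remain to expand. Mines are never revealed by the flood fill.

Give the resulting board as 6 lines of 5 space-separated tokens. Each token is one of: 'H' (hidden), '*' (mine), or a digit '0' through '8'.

H H H H H
H H H H H
H H H * H
H H H H H
H H H H H
H H H H H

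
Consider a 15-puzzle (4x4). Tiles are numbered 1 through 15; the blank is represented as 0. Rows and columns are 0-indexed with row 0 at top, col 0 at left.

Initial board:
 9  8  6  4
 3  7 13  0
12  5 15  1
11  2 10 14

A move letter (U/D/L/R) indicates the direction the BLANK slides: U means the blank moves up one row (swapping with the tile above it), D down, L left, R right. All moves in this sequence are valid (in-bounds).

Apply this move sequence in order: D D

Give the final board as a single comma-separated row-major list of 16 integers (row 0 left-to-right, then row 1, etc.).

Answer: 9, 8, 6, 4, 3, 7, 13, 1, 12, 5, 15, 14, 11, 2, 10, 0

Derivation:
After move 1 (D):
 9  8  6  4
 3  7 13  1
12  5 15  0
11  2 10 14

After move 2 (D):
 9  8  6  4
 3  7 13  1
12  5 15 14
11  2 10  0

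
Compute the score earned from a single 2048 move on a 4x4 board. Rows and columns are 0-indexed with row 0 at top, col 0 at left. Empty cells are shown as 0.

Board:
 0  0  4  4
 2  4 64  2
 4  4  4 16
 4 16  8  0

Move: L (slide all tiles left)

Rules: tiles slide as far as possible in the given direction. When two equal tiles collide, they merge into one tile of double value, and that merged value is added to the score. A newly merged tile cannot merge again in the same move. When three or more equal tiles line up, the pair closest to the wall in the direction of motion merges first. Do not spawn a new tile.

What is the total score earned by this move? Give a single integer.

Slide left:
row 0: [0, 0, 4, 4] -> [8, 0, 0, 0]  score +8 (running 8)
row 1: [2, 4, 64, 2] -> [2, 4, 64, 2]  score +0 (running 8)
row 2: [4, 4, 4, 16] -> [8, 4, 16, 0]  score +8 (running 16)
row 3: [4, 16, 8, 0] -> [4, 16, 8, 0]  score +0 (running 16)
Board after move:
 8  0  0  0
 2  4 64  2
 8  4 16  0
 4 16  8  0

Answer: 16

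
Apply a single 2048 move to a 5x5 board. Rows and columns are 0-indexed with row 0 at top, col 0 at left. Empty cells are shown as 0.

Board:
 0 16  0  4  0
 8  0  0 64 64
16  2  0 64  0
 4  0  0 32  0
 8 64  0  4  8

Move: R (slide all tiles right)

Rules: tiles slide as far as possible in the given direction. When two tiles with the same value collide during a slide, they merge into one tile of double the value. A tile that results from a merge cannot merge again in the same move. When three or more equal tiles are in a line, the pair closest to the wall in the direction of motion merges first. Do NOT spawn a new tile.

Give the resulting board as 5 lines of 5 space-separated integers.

Slide right:
row 0: [0, 16, 0, 4, 0] -> [0, 0, 0, 16, 4]
row 1: [8, 0, 0, 64, 64] -> [0, 0, 0, 8, 128]
row 2: [16, 2, 0, 64, 0] -> [0, 0, 16, 2, 64]
row 3: [4, 0, 0, 32, 0] -> [0, 0, 0, 4, 32]
row 4: [8, 64, 0, 4, 8] -> [0, 8, 64, 4, 8]

Answer:   0   0   0  16   4
  0   0   0   8 128
  0   0  16   2  64
  0   0   0   4  32
  0   8  64   4   8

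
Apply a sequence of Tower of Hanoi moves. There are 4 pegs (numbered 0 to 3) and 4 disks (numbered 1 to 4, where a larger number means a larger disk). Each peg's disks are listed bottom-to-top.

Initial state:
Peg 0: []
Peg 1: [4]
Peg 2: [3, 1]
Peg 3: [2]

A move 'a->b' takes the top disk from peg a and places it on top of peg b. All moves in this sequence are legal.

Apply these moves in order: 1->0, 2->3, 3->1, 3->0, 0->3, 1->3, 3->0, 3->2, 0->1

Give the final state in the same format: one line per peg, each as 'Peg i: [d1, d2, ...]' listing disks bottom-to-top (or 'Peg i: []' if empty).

Answer: Peg 0: [4]
Peg 1: [1]
Peg 2: [3, 2]
Peg 3: []

Derivation:
After move 1 (1->0):
Peg 0: [4]
Peg 1: []
Peg 2: [3, 1]
Peg 3: [2]

After move 2 (2->3):
Peg 0: [4]
Peg 1: []
Peg 2: [3]
Peg 3: [2, 1]

After move 3 (3->1):
Peg 0: [4]
Peg 1: [1]
Peg 2: [3]
Peg 3: [2]

After move 4 (3->0):
Peg 0: [4, 2]
Peg 1: [1]
Peg 2: [3]
Peg 3: []

After move 5 (0->3):
Peg 0: [4]
Peg 1: [1]
Peg 2: [3]
Peg 3: [2]

After move 6 (1->3):
Peg 0: [4]
Peg 1: []
Peg 2: [3]
Peg 3: [2, 1]

After move 7 (3->0):
Peg 0: [4, 1]
Peg 1: []
Peg 2: [3]
Peg 3: [2]

After move 8 (3->2):
Peg 0: [4, 1]
Peg 1: []
Peg 2: [3, 2]
Peg 3: []

After move 9 (0->1):
Peg 0: [4]
Peg 1: [1]
Peg 2: [3, 2]
Peg 3: []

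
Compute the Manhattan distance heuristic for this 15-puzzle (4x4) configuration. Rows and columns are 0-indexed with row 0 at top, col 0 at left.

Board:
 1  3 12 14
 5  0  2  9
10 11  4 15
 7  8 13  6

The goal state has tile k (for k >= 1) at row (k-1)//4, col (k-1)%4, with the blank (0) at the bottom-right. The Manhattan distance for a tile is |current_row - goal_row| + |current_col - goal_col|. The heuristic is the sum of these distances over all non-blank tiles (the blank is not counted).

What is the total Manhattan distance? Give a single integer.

Answer: 36

Derivation:
Tile 1: (0,0)->(0,0) = 0
Tile 3: (0,1)->(0,2) = 1
Tile 12: (0,2)->(2,3) = 3
Tile 14: (0,3)->(3,1) = 5
Tile 5: (1,0)->(1,0) = 0
Tile 2: (1,2)->(0,1) = 2
Tile 9: (1,3)->(2,0) = 4
Tile 10: (2,0)->(2,1) = 1
Tile 11: (2,1)->(2,2) = 1
Tile 4: (2,2)->(0,3) = 3
Tile 15: (2,3)->(3,2) = 2
Tile 7: (3,0)->(1,2) = 4
Tile 8: (3,1)->(1,3) = 4
Tile 13: (3,2)->(3,0) = 2
Tile 6: (3,3)->(1,1) = 4
Sum: 0 + 1 + 3 + 5 + 0 + 2 + 4 + 1 + 1 + 3 + 2 + 4 + 4 + 2 + 4 = 36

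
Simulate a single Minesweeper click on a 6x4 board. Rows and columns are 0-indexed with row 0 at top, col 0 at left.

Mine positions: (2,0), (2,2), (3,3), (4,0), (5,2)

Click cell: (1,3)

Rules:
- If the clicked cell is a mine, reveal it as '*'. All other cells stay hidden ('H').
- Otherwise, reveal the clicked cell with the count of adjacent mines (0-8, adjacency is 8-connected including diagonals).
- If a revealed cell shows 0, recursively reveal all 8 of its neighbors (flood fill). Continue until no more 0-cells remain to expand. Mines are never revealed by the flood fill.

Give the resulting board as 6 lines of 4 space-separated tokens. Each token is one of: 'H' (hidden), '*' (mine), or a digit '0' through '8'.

H H H H
H H H 1
H H H H
H H H H
H H H H
H H H H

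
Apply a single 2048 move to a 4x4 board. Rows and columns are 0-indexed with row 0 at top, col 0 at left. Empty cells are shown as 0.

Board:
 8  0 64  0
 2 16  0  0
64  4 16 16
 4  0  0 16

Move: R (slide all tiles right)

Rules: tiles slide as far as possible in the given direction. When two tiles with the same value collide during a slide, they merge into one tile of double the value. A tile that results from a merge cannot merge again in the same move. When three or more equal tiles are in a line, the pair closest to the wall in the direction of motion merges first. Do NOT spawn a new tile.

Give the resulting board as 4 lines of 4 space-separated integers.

Answer:  0  0  8 64
 0  0  2 16
 0 64  4 32
 0  0  4 16

Derivation:
Slide right:
row 0: [8, 0, 64, 0] -> [0, 0, 8, 64]
row 1: [2, 16, 0, 0] -> [0, 0, 2, 16]
row 2: [64, 4, 16, 16] -> [0, 64, 4, 32]
row 3: [4, 0, 0, 16] -> [0, 0, 4, 16]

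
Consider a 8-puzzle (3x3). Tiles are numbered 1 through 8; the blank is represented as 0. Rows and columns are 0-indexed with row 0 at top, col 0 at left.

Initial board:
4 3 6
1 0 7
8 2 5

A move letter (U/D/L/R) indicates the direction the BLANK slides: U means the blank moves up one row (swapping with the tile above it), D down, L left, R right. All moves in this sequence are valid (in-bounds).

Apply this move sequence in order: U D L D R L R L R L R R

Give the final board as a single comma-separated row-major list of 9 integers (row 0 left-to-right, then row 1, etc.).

After move 1 (U):
4 0 6
1 3 7
8 2 5

After move 2 (D):
4 3 6
1 0 7
8 2 5

After move 3 (L):
4 3 6
0 1 7
8 2 5

After move 4 (D):
4 3 6
8 1 7
0 2 5

After move 5 (R):
4 3 6
8 1 7
2 0 5

After move 6 (L):
4 3 6
8 1 7
0 2 5

After move 7 (R):
4 3 6
8 1 7
2 0 5

After move 8 (L):
4 3 6
8 1 7
0 2 5

After move 9 (R):
4 3 6
8 1 7
2 0 5

After move 10 (L):
4 3 6
8 1 7
0 2 5

After move 11 (R):
4 3 6
8 1 7
2 0 5

After move 12 (R):
4 3 6
8 1 7
2 5 0

Answer: 4, 3, 6, 8, 1, 7, 2, 5, 0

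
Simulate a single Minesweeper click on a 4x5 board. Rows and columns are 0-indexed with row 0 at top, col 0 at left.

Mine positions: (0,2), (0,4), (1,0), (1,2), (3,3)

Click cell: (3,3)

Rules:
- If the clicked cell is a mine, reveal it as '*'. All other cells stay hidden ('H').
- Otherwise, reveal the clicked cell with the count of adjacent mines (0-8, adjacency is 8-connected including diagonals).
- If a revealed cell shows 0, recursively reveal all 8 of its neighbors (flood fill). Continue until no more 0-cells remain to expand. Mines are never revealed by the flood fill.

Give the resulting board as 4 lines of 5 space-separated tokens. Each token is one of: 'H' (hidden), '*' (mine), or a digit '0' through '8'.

H H H H H
H H H H H
H H H H H
H H H * H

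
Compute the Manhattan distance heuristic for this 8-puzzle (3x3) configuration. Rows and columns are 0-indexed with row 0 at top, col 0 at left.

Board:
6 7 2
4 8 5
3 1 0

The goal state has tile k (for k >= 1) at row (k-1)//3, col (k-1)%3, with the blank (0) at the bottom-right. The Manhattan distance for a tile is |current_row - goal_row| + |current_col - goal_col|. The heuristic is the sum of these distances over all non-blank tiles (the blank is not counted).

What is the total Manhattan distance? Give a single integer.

Tile 6: (0,0)->(1,2) = 3
Tile 7: (0,1)->(2,0) = 3
Tile 2: (0,2)->(0,1) = 1
Tile 4: (1,0)->(1,0) = 0
Tile 8: (1,1)->(2,1) = 1
Tile 5: (1,2)->(1,1) = 1
Tile 3: (2,0)->(0,2) = 4
Tile 1: (2,1)->(0,0) = 3
Sum: 3 + 3 + 1 + 0 + 1 + 1 + 4 + 3 = 16

Answer: 16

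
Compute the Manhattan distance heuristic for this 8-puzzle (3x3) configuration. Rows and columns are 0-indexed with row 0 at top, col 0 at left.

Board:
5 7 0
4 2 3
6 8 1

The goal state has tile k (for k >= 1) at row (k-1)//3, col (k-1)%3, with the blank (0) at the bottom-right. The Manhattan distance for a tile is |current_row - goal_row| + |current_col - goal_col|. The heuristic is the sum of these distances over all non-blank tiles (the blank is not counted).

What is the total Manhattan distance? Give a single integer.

Tile 5: at (0,0), goal (1,1), distance |0-1|+|0-1| = 2
Tile 7: at (0,1), goal (2,0), distance |0-2|+|1-0| = 3
Tile 4: at (1,0), goal (1,0), distance |1-1|+|0-0| = 0
Tile 2: at (1,1), goal (0,1), distance |1-0|+|1-1| = 1
Tile 3: at (1,2), goal (0,2), distance |1-0|+|2-2| = 1
Tile 6: at (2,0), goal (1,2), distance |2-1|+|0-2| = 3
Tile 8: at (2,1), goal (2,1), distance |2-2|+|1-1| = 0
Tile 1: at (2,2), goal (0,0), distance |2-0|+|2-0| = 4
Sum: 2 + 3 + 0 + 1 + 1 + 3 + 0 + 4 = 14

Answer: 14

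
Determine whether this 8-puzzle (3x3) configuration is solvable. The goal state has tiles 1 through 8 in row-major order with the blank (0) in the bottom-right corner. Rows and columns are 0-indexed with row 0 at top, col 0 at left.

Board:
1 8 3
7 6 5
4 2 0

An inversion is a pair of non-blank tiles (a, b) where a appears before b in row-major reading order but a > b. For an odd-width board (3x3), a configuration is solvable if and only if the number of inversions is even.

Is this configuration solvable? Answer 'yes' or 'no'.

Answer: no

Derivation:
Inversions (pairs i<j in row-major order where tile[i] > tile[j] > 0): 17
17 is odd, so the puzzle is not solvable.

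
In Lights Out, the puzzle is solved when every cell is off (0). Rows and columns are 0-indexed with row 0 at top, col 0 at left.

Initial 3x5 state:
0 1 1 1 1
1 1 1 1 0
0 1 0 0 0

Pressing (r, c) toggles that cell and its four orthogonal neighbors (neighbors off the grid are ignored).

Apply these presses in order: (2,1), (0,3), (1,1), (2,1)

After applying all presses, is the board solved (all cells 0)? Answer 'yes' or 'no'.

Answer: yes

Derivation:
After press 1 at (2,1):
0 1 1 1 1
1 0 1 1 0
1 0 1 0 0

After press 2 at (0,3):
0 1 0 0 0
1 0 1 0 0
1 0 1 0 0

After press 3 at (1,1):
0 0 0 0 0
0 1 0 0 0
1 1 1 0 0

After press 4 at (2,1):
0 0 0 0 0
0 0 0 0 0
0 0 0 0 0

Lights still on: 0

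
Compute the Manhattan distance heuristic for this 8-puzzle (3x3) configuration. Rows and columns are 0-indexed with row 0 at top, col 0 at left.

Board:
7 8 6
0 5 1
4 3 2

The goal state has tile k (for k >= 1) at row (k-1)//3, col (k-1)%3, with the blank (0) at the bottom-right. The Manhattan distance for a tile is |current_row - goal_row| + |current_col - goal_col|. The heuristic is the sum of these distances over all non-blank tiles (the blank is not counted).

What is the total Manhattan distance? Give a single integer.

Tile 7: at (0,0), goal (2,0), distance |0-2|+|0-0| = 2
Tile 8: at (0,1), goal (2,1), distance |0-2|+|1-1| = 2
Tile 6: at (0,2), goal (1,2), distance |0-1|+|2-2| = 1
Tile 5: at (1,1), goal (1,1), distance |1-1|+|1-1| = 0
Tile 1: at (1,2), goal (0,0), distance |1-0|+|2-0| = 3
Tile 4: at (2,0), goal (1,0), distance |2-1|+|0-0| = 1
Tile 3: at (2,1), goal (0,2), distance |2-0|+|1-2| = 3
Tile 2: at (2,2), goal (0,1), distance |2-0|+|2-1| = 3
Sum: 2 + 2 + 1 + 0 + 3 + 1 + 3 + 3 = 15

Answer: 15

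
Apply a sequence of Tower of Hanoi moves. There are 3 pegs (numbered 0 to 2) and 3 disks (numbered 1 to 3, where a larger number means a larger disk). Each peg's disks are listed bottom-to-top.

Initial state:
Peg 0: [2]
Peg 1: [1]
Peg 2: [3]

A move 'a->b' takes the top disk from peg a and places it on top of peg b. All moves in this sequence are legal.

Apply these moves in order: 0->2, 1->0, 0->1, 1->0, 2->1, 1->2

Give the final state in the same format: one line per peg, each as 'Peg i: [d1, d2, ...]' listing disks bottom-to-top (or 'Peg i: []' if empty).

Answer: Peg 0: [1]
Peg 1: []
Peg 2: [3, 2]

Derivation:
After move 1 (0->2):
Peg 0: []
Peg 1: [1]
Peg 2: [3, 2]

After move 2 (1->0):
Peg 0: [1]
Peg 1: []
Peg 2: [3, 2]

After move 3 (0->1):
Peg 0: []
Peg 1: [1]
Peg 2: [3, 2]

After move 4 (1->0):
Peg 0: [1]
Peg 1: []
Peg 2: [3, 2]

After move 5 (2->1):
Peg 0: [1]
Peg 1: [2]
Peg 2: [3]

After move 6 (1->2):
Peg 0: [1]
Peg 1: []
Peg 2: [3, 2]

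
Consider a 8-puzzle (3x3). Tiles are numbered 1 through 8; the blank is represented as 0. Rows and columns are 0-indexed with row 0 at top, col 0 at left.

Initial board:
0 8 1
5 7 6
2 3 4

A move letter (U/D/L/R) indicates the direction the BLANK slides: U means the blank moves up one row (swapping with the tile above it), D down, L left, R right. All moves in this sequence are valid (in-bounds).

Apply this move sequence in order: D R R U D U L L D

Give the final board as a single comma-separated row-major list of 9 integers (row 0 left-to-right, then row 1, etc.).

Answer: 7, 5, 8, 0, 6, 1, 2, 3, 4

Derivation:
After move 1 (D):
5 8 1
0 7 6
2 3 4

After move 2 (R):
5 8 1
7 0 6
2 3 4

After move 3 (R):
5 8 1
7 6 0
2 3 4

After move 4 (U):
5 8 0
7 6 1
2 3 4

After move 5 (D):
5 8 1
7 6 0
2 3 4

After move 6 (U):
5 8 0
7 6 1
2 3 4

After move 7 (L):
5 0 8
7 6 1
2 3 4

After move 8 (L):
0 5 8
7 6 1
2 3 4

After move 9 (D):
7 5 8
0 6 1
2 3 4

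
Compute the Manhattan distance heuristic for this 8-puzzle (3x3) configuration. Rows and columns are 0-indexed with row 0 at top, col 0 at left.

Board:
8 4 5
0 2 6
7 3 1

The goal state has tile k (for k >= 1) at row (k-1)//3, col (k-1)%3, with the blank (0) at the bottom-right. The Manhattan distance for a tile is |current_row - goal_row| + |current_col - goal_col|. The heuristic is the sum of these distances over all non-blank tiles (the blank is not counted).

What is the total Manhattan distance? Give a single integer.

Answer: 15

Derivation:
Tile 8: (0,0)->(2,1) = 3
Tile 4: (0,1)->(1,0) = 2
Tile 5: (0,2)->(1,1) = 2
Tile 2: (1,1)->(0,1) = 1
Tile 6: (1,2)->(1,2) = 0
Tile 7: (2,0)->(2,0) = 0
Tile 3: (2,1)->(0,2) = 3
Tile 1: (2,2)->(0,0) = 4
Sum: 3 + 2 + 2 + 1 + 0 + 0 + 3 + 4 = 15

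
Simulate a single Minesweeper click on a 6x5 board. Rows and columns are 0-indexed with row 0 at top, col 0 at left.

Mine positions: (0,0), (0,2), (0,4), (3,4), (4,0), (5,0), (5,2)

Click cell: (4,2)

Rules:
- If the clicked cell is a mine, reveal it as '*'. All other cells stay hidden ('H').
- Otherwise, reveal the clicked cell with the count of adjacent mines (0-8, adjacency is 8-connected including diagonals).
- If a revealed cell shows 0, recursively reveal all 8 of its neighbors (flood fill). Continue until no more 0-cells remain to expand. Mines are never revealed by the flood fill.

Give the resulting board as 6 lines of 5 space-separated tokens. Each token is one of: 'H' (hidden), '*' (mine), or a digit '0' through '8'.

H H H H H
H H H H H
H H H H H
H H H H H
H H 1 H H
H H H H H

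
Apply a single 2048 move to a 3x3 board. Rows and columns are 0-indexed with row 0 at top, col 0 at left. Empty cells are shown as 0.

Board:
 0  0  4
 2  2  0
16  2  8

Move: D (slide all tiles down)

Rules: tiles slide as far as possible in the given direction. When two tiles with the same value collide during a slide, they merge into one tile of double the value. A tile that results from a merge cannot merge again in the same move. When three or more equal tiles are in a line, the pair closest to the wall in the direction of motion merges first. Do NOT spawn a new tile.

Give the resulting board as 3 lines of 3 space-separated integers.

Answer:  0  0  0
 2  0  4
16  4  8

Derivation:
Slide down:
col 0: [0, 2, 16] -> [0, 2, 16]
col 1: [0, 2, 2] -> [0, 0, 4]
col 2: [4, 0, 8] -> [0, 4, 8]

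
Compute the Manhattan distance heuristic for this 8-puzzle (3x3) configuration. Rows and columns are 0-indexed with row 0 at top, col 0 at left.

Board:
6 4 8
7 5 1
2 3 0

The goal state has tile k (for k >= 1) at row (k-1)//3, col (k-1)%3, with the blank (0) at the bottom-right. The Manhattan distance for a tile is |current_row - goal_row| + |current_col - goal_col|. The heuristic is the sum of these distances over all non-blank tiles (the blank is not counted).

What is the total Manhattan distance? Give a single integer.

Tile 6: (0,0)->(1,2) = 3
Tile 4: (0,1)->(1,0) = 2
Tile 8: (0,2)->(2,1) = 3
Tile 7: (1,0)->(2,0) = 1
Tile 5: (1,1)->(1,1) = 0
Tile 1: (1,2)->(0,0) = 3
Tile 2: (2,0)->(0,1) = 3
Tile 3: (2,1)->(0,2) = 3
Sum: 3 + 2 + 3 + 1 + 0 + 3 + 3 + 3 = 18

Answer: 18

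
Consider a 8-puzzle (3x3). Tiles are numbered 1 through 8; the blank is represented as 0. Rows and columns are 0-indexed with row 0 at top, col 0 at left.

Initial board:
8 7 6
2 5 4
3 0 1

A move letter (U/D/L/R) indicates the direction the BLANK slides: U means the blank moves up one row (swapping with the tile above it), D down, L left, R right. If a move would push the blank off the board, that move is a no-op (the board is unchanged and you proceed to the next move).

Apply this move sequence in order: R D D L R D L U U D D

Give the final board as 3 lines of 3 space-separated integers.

Answer: 8 7 6
2 5 4
3 0 1

Derivation:
After move 1 (R):
8 7 6
2 5 4
3 1 0

After move 2 (D):
8 7 6
2 5 4
3 1 0

After move 3 (D):
8 7 6
2 5 4
3 1 0

After move 4 (L):
8 7 6
2 5 4
3 0 1

After move 5 (R):
8 7 6
2 5 4
3 1 0

After move 6 (D):
8 7 6
2 5 4
3 1 0

After move 7 (L):
8 7 6
2 5 4
3 0 1

After move 8 (U):
8 7 6
2 0 4
3 5 1

After move 9 (U):
8 0 6
2 7 4
3 5 1

After move 10 (D):
8 7 6
2 0 4
3 5 1

After move 11 (D):
8 7 6
2 5 4
3 0 1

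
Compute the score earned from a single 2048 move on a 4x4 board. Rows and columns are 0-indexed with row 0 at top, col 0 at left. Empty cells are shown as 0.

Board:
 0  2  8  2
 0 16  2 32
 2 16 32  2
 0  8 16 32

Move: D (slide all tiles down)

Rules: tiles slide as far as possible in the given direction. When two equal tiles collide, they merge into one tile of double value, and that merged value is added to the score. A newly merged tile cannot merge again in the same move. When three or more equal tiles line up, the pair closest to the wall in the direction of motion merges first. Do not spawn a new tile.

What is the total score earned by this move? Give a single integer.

Slide down:
col 0: [0, 0, 2, 0] -> [0, 0, 0, 2]  score +0 (running 0)
col 1: [2, 16, 16, 8] -> [0, 2, 32, 8]  score +32 (running 32)
col 2: [8, 2, 32, 16] -> [8, 2, 32, 16]  score +0 (running 32)
col 3: [2, 32, 2, 32] -> [2, 32, 2, 32]  score +0 (running 32)
Board after move:
 0  0  8  2
 0  2  2 32
 0 32 32  2
 2  8 16 32

Answer: 32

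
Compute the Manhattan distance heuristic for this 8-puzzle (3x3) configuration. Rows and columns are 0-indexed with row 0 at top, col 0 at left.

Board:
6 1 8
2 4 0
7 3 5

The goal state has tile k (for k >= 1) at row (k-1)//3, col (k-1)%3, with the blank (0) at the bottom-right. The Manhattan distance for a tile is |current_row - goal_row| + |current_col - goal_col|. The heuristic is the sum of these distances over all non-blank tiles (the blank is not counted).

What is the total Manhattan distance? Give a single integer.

Answer: 15

Derivation:
Tile 6: at (0,0), goal (1,2), distance |0-1|+|0-2| = 3
Tile 1: at (0,1), goal (0,0), distance |0-0|+|1-0| = 1
Tile 8: at (0,2), goal (2,1), distance |0-2|+|2-1| = 3
Tile 2: at (1,0), goal (0,1), distance |1-0|+|0-1| = 2
Tile 4: at (1,1), goal (1,0), distance |1-1|+|1-0| = 1
Tile 7: at (2,0), goal (2,0), distance |2-2|+|0-0| = 0
Tile 3: at (2,1), goal (0,2), distance |2-0|+|1-2| = 3
Tile 5: at (2,2), goal (1,1), distance |2-1|+|2-1| = 2
Sum: 3 + 1 + 3 + 2 + 1 + 0 + 3 + 2 = 15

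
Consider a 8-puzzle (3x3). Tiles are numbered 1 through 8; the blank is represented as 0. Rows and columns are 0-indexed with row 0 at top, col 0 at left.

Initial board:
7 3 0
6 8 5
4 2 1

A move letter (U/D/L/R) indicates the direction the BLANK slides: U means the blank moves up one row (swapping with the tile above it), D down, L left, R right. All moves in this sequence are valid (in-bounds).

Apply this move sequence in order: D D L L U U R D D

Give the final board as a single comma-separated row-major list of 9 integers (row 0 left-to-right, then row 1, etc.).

After move 1 (D):
7 3 5
6 8 0
4 2 1

After move 2 (D):
7 3 5
6 8 1
4 2 0

After move 3 (L):
7 3 5
6 8 1
4 0 2

After move 4 (L):
7 3 5
6 8 1
0 4 2

After move 5 (U):
7 3 5
0 8 1
6 4 2

After move 6 (U):
0 3 5
7 8 1
6 4 2

After move 7 (R):
3 0 5
7 8 1
6 4 2

After move 8 (D):
3 8 5
7 0 1
6 4 2

After move 9 (D):
3 8 5
7 4 1
6 0 2

Answer: 3, 8, 5, 7, 4, 1, 6, 0, 2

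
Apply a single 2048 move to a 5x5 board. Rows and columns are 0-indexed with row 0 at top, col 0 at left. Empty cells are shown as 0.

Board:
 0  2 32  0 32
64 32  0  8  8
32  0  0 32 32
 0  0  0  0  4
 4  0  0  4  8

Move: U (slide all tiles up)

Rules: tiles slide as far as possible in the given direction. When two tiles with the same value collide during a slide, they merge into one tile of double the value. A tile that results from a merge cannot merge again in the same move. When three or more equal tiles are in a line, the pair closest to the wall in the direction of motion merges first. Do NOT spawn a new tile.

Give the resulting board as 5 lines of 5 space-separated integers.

Answer: 64  2 32  8 32
32 32  0 32  8
 4  0  0  4 32
 0  0  0  0  4
 0  0  0  0  8

Derivation:
Slide up:
col 0: [0, 64, 32, 0, 4] -> [64, 32, 4, 0, 0]
col 1: [2, 32, 0, 0, 0] -> [2, 32, 0, 0, 0]
col 2: [32, 0, 0, 0, 0] -> [32, 0, 0, 0, 0]
col 3: [0, 8, 32, 0, 4] -> [8, 32, 4, 0, 0]
col 4: [32, 8, 32, 4, 8] -> [32, 8, 32, 4, 8]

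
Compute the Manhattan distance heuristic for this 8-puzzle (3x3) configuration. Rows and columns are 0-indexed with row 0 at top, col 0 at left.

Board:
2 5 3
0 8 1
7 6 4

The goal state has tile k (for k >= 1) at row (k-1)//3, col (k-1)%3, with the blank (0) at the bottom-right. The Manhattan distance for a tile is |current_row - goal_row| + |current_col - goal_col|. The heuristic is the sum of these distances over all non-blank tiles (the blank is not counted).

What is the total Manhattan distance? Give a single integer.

Answer: 11

Derivation:
Tile 2: (0,0)->(0,1) = 1
Tile 5: (0,1)->(1,1) = 1
Tile 3: (0,2)->(0,2) = 0
Tile 8: (1,1)->(2,1) = 1
Tile 1: (1,2)->(0,0) = 3
Tile 7: (2,0)->(2,0) = 0
Tile 6: (2,1)->(1,2) = 2
Tile 4: (2,2)->(1,0) = 3
Sum: 1 + 1 + 0 + 1 + 3 + 0 + 2 + 3 = 11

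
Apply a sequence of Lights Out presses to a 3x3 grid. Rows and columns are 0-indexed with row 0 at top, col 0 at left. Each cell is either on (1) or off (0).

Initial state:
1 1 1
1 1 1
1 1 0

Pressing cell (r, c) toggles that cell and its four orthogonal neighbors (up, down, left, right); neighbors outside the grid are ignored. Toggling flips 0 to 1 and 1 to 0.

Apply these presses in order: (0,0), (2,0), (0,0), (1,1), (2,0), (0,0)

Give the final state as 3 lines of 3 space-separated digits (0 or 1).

After press 1 at (0,0):
0 0 1
0 1 1
1 1 0

After press 2 at (2,0):
0 0 1
1 1 1
0 0 0

After press 3 at (0,0):
1 1 1
0 1 1
0 0 0

After press 4 at (1,1):
1 0 1
1 0 0
0 1 0

After press 5 at (2,0):
1 0 1
0 0 0
1 0 0

After press 6 at (0,0):
0 1 1
1 0 0
1 0 0

Answer: 0 1 1
1 0 0
1 0 0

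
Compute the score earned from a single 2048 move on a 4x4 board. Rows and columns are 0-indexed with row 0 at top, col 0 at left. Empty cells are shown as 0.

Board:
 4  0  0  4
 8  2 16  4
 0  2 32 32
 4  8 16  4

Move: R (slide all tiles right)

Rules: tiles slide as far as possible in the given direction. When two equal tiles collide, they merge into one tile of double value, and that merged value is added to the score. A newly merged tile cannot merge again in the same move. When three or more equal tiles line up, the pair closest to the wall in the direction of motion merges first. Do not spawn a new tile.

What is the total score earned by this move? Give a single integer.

Answer: 72

Derivation:
Slide right:
row 0: [4, 0, 0, 4] -> [0, 0, 0, 8]  score +8 (running 8)
row 1: [8, 2, 16, 4] -> [8, 2, 16, 4]  score +0 (running 8)
row 2: [0, 2, 32, 32] -> [0, 0, 2, 64]  score +64 (running 72)
row 3: [4, 8, 16, 4] -> [4, 8, 16, 4]  score +0 (running 72)
Board after move:
 0  0  0  8
 8  2 16  4
 0  0  2 64
 4  8 16  4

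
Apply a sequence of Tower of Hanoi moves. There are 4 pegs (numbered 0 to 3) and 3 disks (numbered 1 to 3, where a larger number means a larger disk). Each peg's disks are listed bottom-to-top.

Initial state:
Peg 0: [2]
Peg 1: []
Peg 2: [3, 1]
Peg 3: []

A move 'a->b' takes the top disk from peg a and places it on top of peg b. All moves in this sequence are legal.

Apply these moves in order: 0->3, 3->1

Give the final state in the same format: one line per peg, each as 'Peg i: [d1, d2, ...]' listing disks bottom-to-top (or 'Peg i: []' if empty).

After move 1 (0->3):
Peg 0: []
Peg 1: []
Peg 2: [3, 1]
Peg 3: [2]

After move 2 (3->1):
Peg 0: []
Peg 1: [2]
Peg 2: [3, 1]
Peg 3: []

Answer: Peg 0: []
Peg 1: [2]
Peg 2: [3, 1]
Peg 3: []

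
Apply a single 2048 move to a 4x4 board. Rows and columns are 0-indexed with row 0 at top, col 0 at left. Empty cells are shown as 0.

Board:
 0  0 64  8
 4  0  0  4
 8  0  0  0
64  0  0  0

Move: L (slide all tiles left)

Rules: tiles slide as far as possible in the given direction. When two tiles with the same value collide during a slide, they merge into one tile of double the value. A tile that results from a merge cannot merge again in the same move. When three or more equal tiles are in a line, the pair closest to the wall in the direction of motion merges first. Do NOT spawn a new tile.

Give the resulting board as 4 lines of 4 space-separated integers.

Slide left:
row 0: [0, 0, 64, 8] -> [64, 8, 0, 0]
row 1: [4, 0, 0, 4] -> [8, 0, 0, 0]
row 2: [8, 0, 0, 0] -> [8, 0, 0, 0]
row 3: [64, 0, 0, 0] -> [64, 0, 0, 0]

Answer: 64  8  0  0
 8  0  0  0
 8  0  0  0
64  0  0  0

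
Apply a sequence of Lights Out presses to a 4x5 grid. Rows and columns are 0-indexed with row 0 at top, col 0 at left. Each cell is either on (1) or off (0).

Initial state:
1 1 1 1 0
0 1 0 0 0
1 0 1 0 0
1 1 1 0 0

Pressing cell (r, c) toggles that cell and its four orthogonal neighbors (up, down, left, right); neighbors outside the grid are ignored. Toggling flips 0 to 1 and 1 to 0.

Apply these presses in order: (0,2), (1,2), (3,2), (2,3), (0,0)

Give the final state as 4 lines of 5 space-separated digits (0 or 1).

After press 1 at (0,2):
1 0 0 0 0
0 1 1 0 0
1 0 1 0 0
1 1 1 0 0

After press 2 at (1,2):
1 0 1 0 0
0 0 0 1 0
1 0 0 0 0
1 1 1 0 0

After press 3 at (3,2):
1 0 1 0 0
0 0 0 1 0
1 0 1 0 0
1 0 0 1 0

After press 4 at (2,3):
1 0 1 0 0
0 0 0 0 0
1 0 0 1 1
1 0 0 0 0

After press 5 at (0,0):
0 1 1 0 0
1 0 0 0 0
1 0 0 1 1
1 0 0 0 0

Answer: 0 1 1 0 0
1 0 0 0 0
1 0 0 1 1
1 0 0 0 0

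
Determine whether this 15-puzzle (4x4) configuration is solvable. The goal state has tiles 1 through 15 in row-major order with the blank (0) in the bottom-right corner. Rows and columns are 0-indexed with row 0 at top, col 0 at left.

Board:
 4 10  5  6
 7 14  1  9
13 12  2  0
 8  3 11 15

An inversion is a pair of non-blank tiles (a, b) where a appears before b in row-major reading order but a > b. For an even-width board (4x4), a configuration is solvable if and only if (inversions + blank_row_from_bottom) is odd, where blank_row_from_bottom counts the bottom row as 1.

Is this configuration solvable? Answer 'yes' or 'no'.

Inversions: 41
Blank is in row 2 (0-indexed from top), which is row 2 counting from the bottom (bottom = 1).
41 + 2 = 43, which is odd, so the puzzle is solvable.

Answer: yes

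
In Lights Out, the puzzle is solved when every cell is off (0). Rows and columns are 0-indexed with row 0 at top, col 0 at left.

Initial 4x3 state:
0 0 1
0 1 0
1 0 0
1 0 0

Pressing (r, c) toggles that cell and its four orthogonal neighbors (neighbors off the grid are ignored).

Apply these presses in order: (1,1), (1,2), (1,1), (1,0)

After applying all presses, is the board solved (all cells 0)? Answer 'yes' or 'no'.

After press 1 at (1,1):
0 1 1
1 0 1
1 1 0
1 0 0

After press 2 at (1,2):
0 1 0
1 1 0
1 1 1
1 0 0

After press 3 at (1,1):
0 0 0
0 0 1
1 0 1
1 0 0

After press 4 at (1,0):
1 0 0
1 1 1
0 0 1
1 0 0

Lights still on: 6

Answer: no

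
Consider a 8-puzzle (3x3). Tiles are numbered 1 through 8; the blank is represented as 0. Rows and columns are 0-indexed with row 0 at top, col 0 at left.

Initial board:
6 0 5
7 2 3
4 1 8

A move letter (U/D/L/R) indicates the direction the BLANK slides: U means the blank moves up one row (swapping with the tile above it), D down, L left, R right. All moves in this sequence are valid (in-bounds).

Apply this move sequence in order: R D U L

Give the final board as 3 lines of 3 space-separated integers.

Answer: 6 0 5
7 2 3
4 1 8

Derivation:
After move 1 (R):
6 5 0
7 2 3
4 1 8

After move 2 (D):
6 5 3
7 2 0
4 1 8

After move 3 (U):
6 5 0
7 2 3
4 1 8

After move 4 (L):
6 0 5
7 2 3
4 1 8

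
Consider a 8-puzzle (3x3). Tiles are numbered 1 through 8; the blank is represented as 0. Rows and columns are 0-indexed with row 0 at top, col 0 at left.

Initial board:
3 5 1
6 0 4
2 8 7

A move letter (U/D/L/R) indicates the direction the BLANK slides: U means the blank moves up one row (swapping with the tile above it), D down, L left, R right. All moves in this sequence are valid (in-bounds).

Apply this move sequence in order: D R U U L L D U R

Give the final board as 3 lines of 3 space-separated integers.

After move 1 (D):
3 5 1
6 8 4
2 0 7

After move 2 (R):
3 5 1
6 8 4
2 7 0

After move 3 (U):
3 5 1
6 8 0
2 7 4

After move 4 (U):
3 5 0
6 8 1
2 7 4

After move 5 (L):
3 0 5
6 8 1
2 7 4

After move 6 (L):
0 3 5
6 8 1
2 7 4

After move 7 (D):
6 3 5
0 8 1
2 7 4

After move 8 (U):
0 3 5
6 8 1
2 7 4

After move 9 (R):
3 0 5
6 8 1
2 7 4

Answer: 3 0 5
6 8 1
2 7 4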